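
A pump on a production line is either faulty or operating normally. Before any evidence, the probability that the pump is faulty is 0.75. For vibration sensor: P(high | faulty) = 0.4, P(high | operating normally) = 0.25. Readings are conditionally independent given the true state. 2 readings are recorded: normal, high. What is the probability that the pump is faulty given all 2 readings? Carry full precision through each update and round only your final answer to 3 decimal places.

After 'normal': P(faulty) = 0.6·0.7500 / (0.6·0.7500 + 0.75·0.2500) ≈ 0.7059
After 'high': P(faulty) = 0.4·0.7059 / (0.4·0.7059 + 0.25·0.2941) ≈ 0.7934

0.793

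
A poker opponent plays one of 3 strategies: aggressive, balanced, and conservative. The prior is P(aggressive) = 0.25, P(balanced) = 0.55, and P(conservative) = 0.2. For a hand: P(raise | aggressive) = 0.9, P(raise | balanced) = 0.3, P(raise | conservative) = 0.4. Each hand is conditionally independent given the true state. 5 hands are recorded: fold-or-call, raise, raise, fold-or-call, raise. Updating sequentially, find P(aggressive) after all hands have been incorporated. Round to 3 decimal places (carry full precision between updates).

0.133

Each posterior becomes the prior for the next update.
After 'fold-or-call': normaliser = 0.1·0.2500 + 0.7·0.5500 + 0.6·0.2000; P(aggressive) ≈ 0.0472, P(balanced) ≈ 0.7264, P(conservative) ≈ 0.2264
After 'raise': normaliser = 0.9·0.0472 + 0.3·0.7264 + 0.4·0.2264; P(aggressive) ≈ 0.1210, P(balanced) ≈ 0.6210, P(conservative) ≈ 0.2581
After 'raise': normaliser = 0.9·0.1210 + 0.3·0.6210 + 0.4·0.2581; P(aggressive) ≈ 0.2733, P(balanced) ≈ 0.4676, P(conservative) ≈ 0.2591
After 'fold-or-call': normaliser = 0.1·0.2733 + 0.7·0.4676 + 0.6·0.2591; P(aggressive) ≈ 0.0536, P(balanced) ≈ 0.6417, P(conservative) ≈ 0.3048
After 'raise': normaliser = 0.9·0.0536 + 0.3·0.6417 + 0.4·0.3048; P(aggressive) ≈ 0.1330, P(balanced) ≈ 0.5309, P(conservative) ≈ 0.3362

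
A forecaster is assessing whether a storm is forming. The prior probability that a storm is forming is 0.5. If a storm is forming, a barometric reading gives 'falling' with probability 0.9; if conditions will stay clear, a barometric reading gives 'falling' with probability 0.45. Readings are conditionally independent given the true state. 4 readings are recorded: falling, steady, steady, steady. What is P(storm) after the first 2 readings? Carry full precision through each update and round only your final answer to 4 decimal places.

0.2667

After 'falling': P(storm) = 0.9·0.5000 / (0.9·0.5000 + 0.45·0.5000) ≈ 0.6667
After 'steady': P(storm) = 0.1·0.6667 / (0.1·0.6667 + 0.55·0.3333) ≈ 0.2667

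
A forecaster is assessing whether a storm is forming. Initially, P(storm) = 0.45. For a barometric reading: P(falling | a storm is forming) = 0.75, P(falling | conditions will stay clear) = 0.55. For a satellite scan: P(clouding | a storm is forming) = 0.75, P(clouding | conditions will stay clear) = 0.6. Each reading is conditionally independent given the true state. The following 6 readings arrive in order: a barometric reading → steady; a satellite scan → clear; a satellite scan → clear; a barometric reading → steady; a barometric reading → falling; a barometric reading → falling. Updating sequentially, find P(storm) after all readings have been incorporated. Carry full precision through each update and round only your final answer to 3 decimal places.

0.155

After a barometric reading='steady': P(storm) = 0.25·0.4500 / (0.25·0.4500 + 0.45·0.5500) ≈ 0.3125
After a satellite scan='clear': P(storm) = 0.25·0.3125 / (0.25·0.3125 + 0.4·0.6875) ≈ 0.2212
After a satellite scan='clear': P(storm) = 0.25·0.2212 / (0.25·0.2212 + 0.4·0.7788) ≈ 0.1508
After a barometric reading='steady': P(storm) = 0.25·0.1508 / (0.25·0.1508 + 0.45·0.8492) ≈ 0.0898
After a barometric reading='falling': P(storm) = 0.75·0.0898 / (0.75·0.0898 + 0.55·0.9102) ≈ 0.1186
After a barometric reading='falling': P(storm) = 0.75·0.1186 / (0.75·0.1186 + 0.55·0.8814) ≈ 0.1550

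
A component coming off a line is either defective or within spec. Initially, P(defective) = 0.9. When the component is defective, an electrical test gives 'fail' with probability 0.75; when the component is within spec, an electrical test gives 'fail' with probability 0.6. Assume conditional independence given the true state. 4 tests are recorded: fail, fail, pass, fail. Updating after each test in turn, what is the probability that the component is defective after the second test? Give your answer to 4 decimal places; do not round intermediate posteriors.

0.9336

After 'fail': P(defective) = 0.75·0.9000 / (0.75·0.9000 + 0.6·0.1000) ≈ 0.9184
After 'fail': P(defective) = 0.75·0.9184 / (0.75·0.9184 + 0.6·0.0816) ≈ 0.9336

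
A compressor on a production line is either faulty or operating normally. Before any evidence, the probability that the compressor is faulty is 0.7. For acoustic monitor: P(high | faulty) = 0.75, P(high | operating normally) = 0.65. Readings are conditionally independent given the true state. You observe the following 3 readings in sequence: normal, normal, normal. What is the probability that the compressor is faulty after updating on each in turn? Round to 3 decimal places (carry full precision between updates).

0.460

Apply Bayes' rule sequentially, carrying P(faulty) forward.
After 'normal': P(faulty) = 0.25·0.7000 / (0.25·0.7000 + 0.35·0.3000) ≈ 0.6250
After 'normal': P(faulty) = 0.25·0.6250 / (0.25·0.6250 + 0.35·0.3750) ≈ 0.5435
After 'normal': P(faulty) = 0.25·0.5435 / (0.25·0.5435 + 0.35·0.4565) ≈ 0.4596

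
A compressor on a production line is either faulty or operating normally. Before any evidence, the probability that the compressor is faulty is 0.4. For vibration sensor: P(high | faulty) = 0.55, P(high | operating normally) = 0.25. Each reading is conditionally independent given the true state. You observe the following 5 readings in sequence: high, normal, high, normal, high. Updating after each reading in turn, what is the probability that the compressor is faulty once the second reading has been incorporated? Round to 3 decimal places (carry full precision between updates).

0.468

After 'high': P(faulty) = 0.55·0.4000 / (0.55·0.4000 + 0.25·0.6000) ≈ 0.5946
After 'normal': P(faulty) = 0.45·0.5946 / (0.45·0.5946 + 0.75·0.4054) ≈ 0.4681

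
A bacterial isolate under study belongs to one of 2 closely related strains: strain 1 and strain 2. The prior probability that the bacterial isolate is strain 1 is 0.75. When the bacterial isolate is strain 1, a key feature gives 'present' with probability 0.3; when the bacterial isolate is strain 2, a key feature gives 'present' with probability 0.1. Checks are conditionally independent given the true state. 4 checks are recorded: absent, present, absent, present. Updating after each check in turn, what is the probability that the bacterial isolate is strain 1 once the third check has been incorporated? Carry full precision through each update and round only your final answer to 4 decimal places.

After 'absent': P(strain 1) = 0.7·0.7500 / (0.7·0.7500 + 0.9·0.2500) ≈ 0.7000
After 'present': P(strain 1) = 0.3·0.7000 / (0.3·0.7000 + 0.1·0.3000) ≈ 0.8750
After 'absent': P(strain 1) = 0.7·0.8750 / (0.7·0.8750 + 0.9·0.1250) ≈ 0.8448

0.8448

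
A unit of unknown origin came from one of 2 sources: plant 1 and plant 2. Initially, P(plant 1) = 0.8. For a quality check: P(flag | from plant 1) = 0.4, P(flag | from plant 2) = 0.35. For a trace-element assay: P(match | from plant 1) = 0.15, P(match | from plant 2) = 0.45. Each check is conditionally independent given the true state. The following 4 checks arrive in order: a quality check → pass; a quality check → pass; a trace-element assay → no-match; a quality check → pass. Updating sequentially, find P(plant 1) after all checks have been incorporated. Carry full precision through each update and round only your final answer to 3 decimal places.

Each posterior becomes the prior for the next update.
After a quality check='pass': P(plant 1) = 0.6·0.8000 / (0.6·0.8000 + 0.65·0.2000) ≈ 0.7869
After a quality check='pass': P(plant 1) = 0.6·0.7869 / (0.6·0.7869 + 0.65·0.2131) ≈ 0.7732
After a trace-element assay='no-match': P(plant 1) = 0.85·0.7732 / (0.85·0.7732 + 0.55·0.2268) ≈ 0.8404
After a quality check='pass': P(plant 1) = 0.6·0.8404 / (0.6·0.8404 + 0.65·0.1596) ≈ 0.8294

0.829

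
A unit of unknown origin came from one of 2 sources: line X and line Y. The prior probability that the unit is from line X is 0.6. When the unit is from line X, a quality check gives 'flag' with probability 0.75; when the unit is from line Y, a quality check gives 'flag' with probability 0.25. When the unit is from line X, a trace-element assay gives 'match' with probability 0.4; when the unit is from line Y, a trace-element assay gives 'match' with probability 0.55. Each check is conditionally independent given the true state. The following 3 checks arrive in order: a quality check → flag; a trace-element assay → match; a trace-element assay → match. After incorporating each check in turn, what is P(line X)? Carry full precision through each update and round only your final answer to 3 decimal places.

0.704

After a quality check='flag': P(line X) = 0.75·0.6000 / (0.75·0.6000 + 0.25·0.4000) ≈ 0.8182
After a trace-element assay='match': P(line X) = 0.4·0.8182 / (0.4·0.8182 + 0.55·0.1818) ≈ 0.7660
After a trace-element assay='match': P(line X) = 0.4·0.7660 / (0.4·0.7660 + 0.55·0.2340) ≈ 0.7042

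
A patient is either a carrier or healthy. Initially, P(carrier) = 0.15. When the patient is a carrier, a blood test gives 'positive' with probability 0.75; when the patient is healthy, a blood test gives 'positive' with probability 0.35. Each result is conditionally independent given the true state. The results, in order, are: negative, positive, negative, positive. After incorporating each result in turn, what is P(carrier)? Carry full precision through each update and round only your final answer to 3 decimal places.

Apply Bayes' rule sequentially, carrying P(carrier) forward.
After 'negative': P(carrier) = 0.25·0.1500 / (0.25·0.1500 + 0.65·0.8500) ≈ 0.0636
After 'positive': P(carrier) = 0.75·0.0636 / (0.75·0.0636 + 0.35·0.9364) ≈ 0.1270
After 'negative': P(carrier) = 0.25·0.1270 / (0.25·0.1270 + 0.65·0.8730) ≈ 0.0530
After 'positive': P(carrier) = 0.75·0.0530 / (0.75·0.0530 + 0.35·0.9470) ≈ 0.1070

0.107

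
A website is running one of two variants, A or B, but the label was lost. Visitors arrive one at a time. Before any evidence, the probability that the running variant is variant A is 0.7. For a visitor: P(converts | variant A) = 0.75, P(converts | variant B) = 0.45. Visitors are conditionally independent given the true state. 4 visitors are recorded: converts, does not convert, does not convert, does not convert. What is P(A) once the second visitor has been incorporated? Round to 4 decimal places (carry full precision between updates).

0.6387

After 'converts': P(A) = 0.75·0.7000 / (0.75·0.7000 + 0.45·0.3000) ≈ 0.7955
After 'does not convert': P(A) = 0.25·0.7955 / (0.25·0.7955 + 0.55·0.2045) ≈ 0.6387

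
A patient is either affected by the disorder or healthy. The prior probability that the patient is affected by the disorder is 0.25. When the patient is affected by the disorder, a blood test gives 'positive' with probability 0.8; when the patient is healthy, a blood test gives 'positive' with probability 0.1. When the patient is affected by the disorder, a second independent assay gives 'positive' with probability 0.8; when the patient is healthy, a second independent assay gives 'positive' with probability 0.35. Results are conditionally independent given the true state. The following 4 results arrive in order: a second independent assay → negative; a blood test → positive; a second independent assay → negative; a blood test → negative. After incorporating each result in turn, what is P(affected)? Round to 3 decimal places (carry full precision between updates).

Apply Bayes' rule sequentially, carrying P(affected) forward.
After a second independent assay='negative': P(affected) = 0.2·0.2500 / (0.2·0.2500 + 0.65·0.7500) ≈ 0.0930
After a blood test='positive': P(affected) = 0.8·0.0930 / (0.8·0.0930 + 0.1·0.9070) ≈ 0.4507
After a second independent assay='negative': P(affected) = 0.2·0.4507 / (0.2·0.4507 + 0.65·0.5493) ≈ 0.2016
After a blood test='negative': P(affected) = 0.2·0.2016 / (0.2·0.2016 + 0.9·0.7984) ≈ 0.0531

0.053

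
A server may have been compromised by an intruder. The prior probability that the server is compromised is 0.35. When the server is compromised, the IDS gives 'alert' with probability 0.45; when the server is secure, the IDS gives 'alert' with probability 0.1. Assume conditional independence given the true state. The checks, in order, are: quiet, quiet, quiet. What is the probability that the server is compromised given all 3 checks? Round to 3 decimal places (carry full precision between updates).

0.109

After 'quiet': P(compromised) = 0.55·0.3500 / (0.55·0.3500 + 0.9·0.6500) ≈ 0.2476
After 'quiet': P(compromised) = 0.55·0.2476 / (0.55·0.2476 + 0.9·0.7524) ≈ 0.1674
After 'quiet': P(compromised) = 0.55·0.1674 / (0.55·0.1674 + 0.9·0.8326) ≈ 0.1094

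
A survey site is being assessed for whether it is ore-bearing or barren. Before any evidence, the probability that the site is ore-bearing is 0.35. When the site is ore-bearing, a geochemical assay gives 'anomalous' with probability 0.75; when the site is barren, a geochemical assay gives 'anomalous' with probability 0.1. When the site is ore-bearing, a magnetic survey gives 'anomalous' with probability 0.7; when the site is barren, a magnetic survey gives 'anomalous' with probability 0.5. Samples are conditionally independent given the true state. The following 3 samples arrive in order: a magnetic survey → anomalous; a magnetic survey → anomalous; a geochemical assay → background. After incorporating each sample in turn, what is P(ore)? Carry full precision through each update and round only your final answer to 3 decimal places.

After a magnetic survey='anomalous': P(ore) = 0.7·0.3500 / (0.7·0.3500 + 0.5·0.6500) ≈ 0.4298
After a magnetic survey='anomalous': P(ore) = 0.7·0.4298 / (0.7·0.4298 + 0.5·0.5702) ≈ 0.5135
After a geochemical assay='background': P(ore) = 0.25·0.5135 / (0.25·0.5135 + 0.9·0.4865) ≈ 0.2267

0.227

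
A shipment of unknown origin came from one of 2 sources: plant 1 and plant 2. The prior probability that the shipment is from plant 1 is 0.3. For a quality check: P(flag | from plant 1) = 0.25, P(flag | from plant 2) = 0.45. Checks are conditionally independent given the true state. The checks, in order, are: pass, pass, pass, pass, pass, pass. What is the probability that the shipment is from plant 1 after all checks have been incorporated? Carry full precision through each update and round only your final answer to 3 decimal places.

0.734

After 'pass': P(plant 1) = 0.75·0.3000 / (0.75·0.3000 + 0.55·0.7000) ≈ 0.3689
After 'pass': P(plant 1) = 0.75·0.3689 / (0.75·0.3689 + 0.55·0.6311) ≈ 0.4435
After 'pass': P(plant 1) = 0.75·0.4435 / (0.75·0.4435 + 0.55·0.5565) ≈ 0.5208
After 'pass': P(plant 1) = 0.75·0.5208 / (0.75·0.5208 + 0.55·0.4792) ≈ 0.5971
After 'pass': P(plant 1) = 0.75·0.5971 / (0.75·0.5971 + 0.55·0.4029) ≈ 0.6690
After 'pass': P(plant 1) = 0.75·0.6690 / (0.75·0.6690 + 0.55·0.3310) ≈ 0.7337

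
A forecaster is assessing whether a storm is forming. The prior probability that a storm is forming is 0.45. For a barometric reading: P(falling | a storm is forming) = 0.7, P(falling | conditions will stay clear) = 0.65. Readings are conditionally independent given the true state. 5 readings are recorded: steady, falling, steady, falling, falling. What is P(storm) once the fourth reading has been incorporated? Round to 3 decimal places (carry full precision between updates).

0.411

After 'steady': P(storm) = 0.3·0.4500 / (0.3·0.4500 + 0.35·0.5500) ≈ 0.4122
After 'falling': P(storm) = 0.7·0.4122 / (0.7·0.4122 + 0.65·0.5878) ≈ 0.4303
After 'steady': P(storm) = 0.3·0.4303 / (0.3·0.4303 + 0.35·0.5697) ≈ 0.3930
After 'falling': P(storm) = 0.7·0.3930 / (0.7·0.3930 + 0.65·0.6070) ≈ 0.4108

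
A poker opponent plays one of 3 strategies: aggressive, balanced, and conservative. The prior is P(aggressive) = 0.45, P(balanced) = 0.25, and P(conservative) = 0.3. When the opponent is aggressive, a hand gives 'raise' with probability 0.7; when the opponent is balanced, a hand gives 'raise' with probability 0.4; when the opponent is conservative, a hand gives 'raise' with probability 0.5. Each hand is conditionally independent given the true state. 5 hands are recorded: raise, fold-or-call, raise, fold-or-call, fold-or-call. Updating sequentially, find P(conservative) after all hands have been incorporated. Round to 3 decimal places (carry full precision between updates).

After 'raise': normaliser = 0.7·0.4500 + 0.4·0.2500 + 0.5·0.3000; P(aggressive) ≈ 0.5575, P(balanced) ≈ 0.1770, P(conservative) ≈ 0.2655
After 'fold-or-call': normaliser = 0.3·0.5575 + 0.6·0.1770 + 0.5·0.2655; P(aggressive) ≈ 0.4118, P(balanced) ≈ 0.2614, P(conservative) ≈ 0.3268
After 'raise': normaliser = 0.7·0.4118 + 0.4·0.2614 + 0.5·0.3268; P(aggressive) ≈ 0.5182, P(balanced) ≈ 0.1880, P(conservative) ≈ 0.2938
After 'fold-or-call': normaliser = 0.3·0.5182 + 0.6·0.1880 + 0.5·0.2938; P(aggressive) ≈ 0.3745, P(balanced) ≈ 0.2717, P(conservative) ≈ 0.3538
After 'fold-or-call': normaliser = 0.3·0.3745 + 0.6·0.2717 + 0.5·0.3538; P(aggressive) ≈ 0.2484, P(balanced) ≈ 0.3605, P(conservative) ≈ 0.3911

0.391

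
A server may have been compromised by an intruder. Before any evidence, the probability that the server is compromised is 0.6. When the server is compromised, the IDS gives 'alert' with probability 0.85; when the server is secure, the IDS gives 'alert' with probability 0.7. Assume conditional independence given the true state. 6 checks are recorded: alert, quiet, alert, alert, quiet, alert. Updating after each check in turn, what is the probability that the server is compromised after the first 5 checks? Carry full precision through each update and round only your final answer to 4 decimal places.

0.4017

Apply Bayes' rule sequentially, carrying P(compromised) forward.
After 'alert': P(compromised) = 0.85·0.6000 / (0.85·0.6000 + 0.7·0.4000) ≈ 0.6456
After 'quiet': P(compromised) = 0.15·0.6456 / (0.15·0.6456 + 0.3·0.3544) ≈ 0.4766
After 'alert': P(compromised) = 0.85·0.4766 / (0.85·0.4766 + 0.7·0.5234) ≈ 0.5251
After 'alert': P(compromised) = 0.85·0.5251 / (0.85·0.5251 + 0.7·0.4749) ≈ 0.5732
After 'quiet': P(compromised) = 0.15·0.5732 / (0.15·0.5732 + 0.3·0.4268) ≈ 0.4017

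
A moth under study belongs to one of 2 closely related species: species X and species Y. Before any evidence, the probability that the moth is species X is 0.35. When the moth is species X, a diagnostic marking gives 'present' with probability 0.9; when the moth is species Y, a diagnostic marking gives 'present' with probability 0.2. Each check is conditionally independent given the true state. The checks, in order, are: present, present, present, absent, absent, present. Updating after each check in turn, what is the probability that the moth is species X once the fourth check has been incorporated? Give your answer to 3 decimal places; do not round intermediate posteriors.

Apply Bayes' rule sequentially, carrying P(species X) forward.
After 'present': P(species X) = 0.9·0.3500 / (0.9·0.3500 + 0.2·0.6500) ≈ 0.7079
After 'present': P(species X) = 0.9·0.7079 / (0.9·0.7079 + 0.2·0.2921) ≈ 0.9160
After 'present': P(species X) = 0.9·0.9160 / (0.9·0.9160 + 0.2·0.0840) ≈ 0.9800
After 'absent': P(species X) = 0.1·0.9800 / (0.1·0.9800 + 0.8·0.0200) ≈ 0.8598

0.860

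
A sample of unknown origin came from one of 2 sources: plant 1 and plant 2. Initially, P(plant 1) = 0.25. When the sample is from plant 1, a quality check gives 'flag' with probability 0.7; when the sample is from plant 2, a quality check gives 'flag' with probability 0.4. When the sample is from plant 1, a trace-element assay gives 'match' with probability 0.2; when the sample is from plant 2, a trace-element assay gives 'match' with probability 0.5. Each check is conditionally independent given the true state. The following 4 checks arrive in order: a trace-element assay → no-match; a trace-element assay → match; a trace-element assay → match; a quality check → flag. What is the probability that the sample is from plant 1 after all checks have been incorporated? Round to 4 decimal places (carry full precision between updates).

After a trace-element assay='no-match': P(plant 1) = 0.8·0.2500 / (0.8·0.2500 + 0.5·0.7500) ≈ 0.3478
After a trace-element assay='match': P(plant 1) = 0.2·0.3478 / (0.2·0.3478 + 0.5·0.6522) ≈ 0.1758
After a trace-element assay='match': P(plant 1) = 0.2·0.1758 / (0.2·0.1758 + 0.5·0.8242) ≈ 0.0786
After a quality check='flag': P(plant 1) = 0.7·0.0786 / (0.7·0.0786 + 0.4·0.9214) ≈ 0.1299

0.1299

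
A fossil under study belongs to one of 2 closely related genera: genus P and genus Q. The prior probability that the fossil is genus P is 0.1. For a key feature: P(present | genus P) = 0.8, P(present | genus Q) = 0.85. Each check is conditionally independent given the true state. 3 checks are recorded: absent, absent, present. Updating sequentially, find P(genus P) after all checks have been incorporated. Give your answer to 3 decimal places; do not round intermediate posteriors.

After 'absent': P(genus P) = 0.2·0.1000 / (0.2·0.1000 + 0.15·0.9000) ≈ 0.1290
After 'absent': P(genus P) = 0.2·0.1290 / (0.2·0.1290 + 0.15·0.8710) ≈ 0.1649
After 'present': P(genus P) = 0.8·0.1649 / (0.8·0.1649 + 0.85·0.8351) ≈ 0.1568

0.157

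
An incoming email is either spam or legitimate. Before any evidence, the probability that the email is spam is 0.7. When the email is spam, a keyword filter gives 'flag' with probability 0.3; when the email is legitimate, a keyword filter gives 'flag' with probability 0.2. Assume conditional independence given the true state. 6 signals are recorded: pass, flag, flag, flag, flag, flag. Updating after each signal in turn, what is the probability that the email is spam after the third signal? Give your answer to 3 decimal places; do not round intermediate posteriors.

Each posterior becomes the prior for the next update.
After 'pass': P(spam) = 0.7·0.7000 / (0.7·0.7000 + 0.8·0.3000) ≈ 0.6712
After 'flag': P(spam) = 0.3·0.6712 / (0.3·0.6712 + 0.2·0.3288) ≈ 0.7538
After 'flag': P(spam) = 0.3·0.7538 / (0.3·0.7538 + 0.2·0.2462) ≈ 0.8212

0.821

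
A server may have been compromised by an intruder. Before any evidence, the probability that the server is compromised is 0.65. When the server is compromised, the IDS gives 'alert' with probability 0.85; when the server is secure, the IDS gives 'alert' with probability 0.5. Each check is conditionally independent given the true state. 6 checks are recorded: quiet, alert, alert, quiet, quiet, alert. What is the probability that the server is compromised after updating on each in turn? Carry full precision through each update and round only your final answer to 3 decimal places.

Apply Bayes' rule sequentially, carrying P(compromised) forward.
After 'quiet': P(compromised) = 0.15·0.6500 / (0.15·0.6500 + 0.5·0.3500) ≈ 0.3578
After 'alert': P(compromised) = 0.85·0.3578 / (0.85·0.3578 + 0.5·0.6422) ≈ 0.4864
After 'alert': P(compromised) = 0.85·0.4864 / (0.85·0.4864 + 0.5·0.5136) ≈ 0.6169
After 'quiet': P(compromised) = 0.15·0.6169 / (0.15·0.6169 + 0.5·0.3831) ≈ 0.3257
After 'quiet': P(compromised) = 0.15·0.3257 / (0.15·0.3257 + 0.5·0.6743) ≈ 0.1266
After 'alert': P(compromised) = 0.85·0.1266 / (0.85·0.1266 + 0.5·0.8734) ≈ 0.1977

0.198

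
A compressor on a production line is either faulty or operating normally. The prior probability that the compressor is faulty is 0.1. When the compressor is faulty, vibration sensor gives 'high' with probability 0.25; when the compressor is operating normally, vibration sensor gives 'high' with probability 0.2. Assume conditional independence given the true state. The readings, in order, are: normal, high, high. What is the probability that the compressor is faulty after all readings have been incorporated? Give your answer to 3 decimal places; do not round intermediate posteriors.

Apply Bayes' rule sequentially, carrying P(faulty) forward.
After 'normal': P(faulty) = 0.75·0.1000 / (0.75·0.1000 + 0.8·0.9000) ≈ 0.0943
After 'high': P(faulty) = 0.25·0.0943 / (0.25·0.0943 + 0.2·0.9057) ≈ 0.1152
After 'high': P(faulty) = 0.25·0.1152 / (0.25·0.1152 + 0.2·0.8848) ≈ 0.1400

0.140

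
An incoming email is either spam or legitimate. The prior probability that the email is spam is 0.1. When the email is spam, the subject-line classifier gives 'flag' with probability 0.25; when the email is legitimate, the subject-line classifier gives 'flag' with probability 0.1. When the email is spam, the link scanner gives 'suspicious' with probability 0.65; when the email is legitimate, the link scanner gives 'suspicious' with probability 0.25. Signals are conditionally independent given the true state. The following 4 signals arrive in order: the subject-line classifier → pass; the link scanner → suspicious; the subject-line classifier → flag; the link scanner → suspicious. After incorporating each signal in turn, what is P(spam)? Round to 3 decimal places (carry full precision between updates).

Each posterior becomes the prior for the next update.
After the subject-line classifier='pass': P(spam) = 0.75·0.1000 / (0.75·0.1000 + 0.9·0.9000) ≈ 0.0847
After the link scanner='suspicious': P(spam) = 0.65·0.0847 / (0.65·0.0847 + 0.25·0.9153) ≈ 0.1940
After the subject-line classifier='flag': P(spam) = 0.25·0.1940 / (0.25·0.1940 + 0.1·0.8060) ≈ 0.3757
After the link scanner='suspicious': P(spam) = 0.65·0.3757 / (0.65·0.3757 + 0.25·0.6243) ≈ 0.6101

0.610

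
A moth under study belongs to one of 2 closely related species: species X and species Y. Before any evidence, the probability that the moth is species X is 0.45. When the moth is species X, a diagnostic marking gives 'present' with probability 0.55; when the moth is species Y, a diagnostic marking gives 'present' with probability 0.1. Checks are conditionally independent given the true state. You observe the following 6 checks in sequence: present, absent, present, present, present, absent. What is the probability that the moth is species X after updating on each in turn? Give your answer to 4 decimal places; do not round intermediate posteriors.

0.9947

After 'present': P(species X) = 0.55·0.4500 / (0.55·0.4500 + 0.1·0.5500) ≈ 0.8182
After 'absent': P(species X) = 0.45·0.8182 / (0.45·0.8182 + 0.9·0.1818) ≈ 0.6923
After 'present': P(species X) = 0.55·0.6923 / (0.55·0.6923 + 0.1·0.3077) ≈ 0.9252
After 'present': P(species X) = 0.55·0.9252 / (0.55·0.9252 + 0.1·0.0748) ≈ 0.9855
After 'present': P(species X) = 0.55·0.9855 / (0.55·0.9855 + 0.1·0.0145) ≈ 0.9973
After 'absent': P(species X) = 0.45·0.9973 / (0.45·0.9973 + 0.9·0.0027) ≈ 0.9947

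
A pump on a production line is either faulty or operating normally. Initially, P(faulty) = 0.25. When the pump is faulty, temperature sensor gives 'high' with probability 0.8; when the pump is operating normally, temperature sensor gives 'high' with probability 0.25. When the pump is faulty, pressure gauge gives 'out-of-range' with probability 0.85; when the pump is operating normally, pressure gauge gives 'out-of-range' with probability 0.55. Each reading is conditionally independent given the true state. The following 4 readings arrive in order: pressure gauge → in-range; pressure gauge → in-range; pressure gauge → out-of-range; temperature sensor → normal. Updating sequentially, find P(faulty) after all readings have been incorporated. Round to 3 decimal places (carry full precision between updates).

0.015

After pressure gauge='in-range': P(faulty) = 0.15·0.2500 / (0.15·0.2500 + 0.45·0.7500) ≈ 0.1000
After pressure gauge='in-range': P(faulty) = 0.15·0.1000 / (0.15·0.1000 + 0.45·0.9000) ≈ 0.0357
After pressure gauge='out-of-range': P(faulty) = 0.85·0.0357 / (0.85·0.0357 + 0.55·0.9643) ≈ 0.0541
After temperature sensor='normal': P(faulty) = 0.2·0.0541 / (0.2·0.0541 + 0.75·0.9459) ≈ 0.0150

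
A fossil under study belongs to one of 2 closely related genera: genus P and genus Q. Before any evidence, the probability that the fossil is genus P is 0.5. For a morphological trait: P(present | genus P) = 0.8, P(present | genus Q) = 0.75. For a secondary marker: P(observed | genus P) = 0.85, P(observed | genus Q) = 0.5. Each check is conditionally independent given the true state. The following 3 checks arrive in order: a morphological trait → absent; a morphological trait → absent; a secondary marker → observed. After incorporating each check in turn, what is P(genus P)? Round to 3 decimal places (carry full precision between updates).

After a morphological trait='absent': P(genus P) = 0.2·0.5000 / (0.2·0.5000 + 0.25·0.5000) ≈ 0.4444
After a morphological trait='absent': P(genus P) = 0.2·0.4444 / (0.2·0.4444 + 0.25·0.5556) ≈ 0.3902
After a secondary marker='observed': P(genus P) = 0.85·0.3902 / (0.85·0.3902 + 0.5·0.6098) ≈ 0.5211

0.521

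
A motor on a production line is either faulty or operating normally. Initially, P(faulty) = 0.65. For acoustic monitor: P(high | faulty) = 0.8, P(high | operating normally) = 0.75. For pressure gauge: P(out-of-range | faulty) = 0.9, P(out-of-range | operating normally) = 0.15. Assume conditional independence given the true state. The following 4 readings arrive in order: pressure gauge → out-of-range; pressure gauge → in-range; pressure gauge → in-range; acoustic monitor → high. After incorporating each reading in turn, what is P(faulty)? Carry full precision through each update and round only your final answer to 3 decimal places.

Apply Bayes' rule sequentially, carrying P(faulty) forward.
After pressure gauge='out-of-range': P(faulty) = 0.9·0.6500 / (0.9·0.6500 + 0.15·0.3500) ≈ 0.9176
After pressure gauge='in-range': P(faulty) = 0.1·0.9176 / (0.1·0.9176 + 0.85·0.0824) ≈ 0.5673
After pressure gauge='in-range': P(faulty) = 0.1·0.5673 / (0.1·0.5673 + 0.85·0.4327) ≈ 0.1336
After acoustic monitor='high': P(faulty) = 0.8·0.1336 / (0.8·0.1336 + 0.75·0.8664) ≈ 0.1413

0.141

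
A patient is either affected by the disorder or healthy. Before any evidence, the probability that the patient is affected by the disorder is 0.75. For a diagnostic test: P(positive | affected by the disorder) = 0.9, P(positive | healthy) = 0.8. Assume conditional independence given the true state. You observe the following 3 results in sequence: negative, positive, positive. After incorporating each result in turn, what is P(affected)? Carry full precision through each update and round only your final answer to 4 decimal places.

After 'negative': P(affected) = 0.1·0.7500 / (0.1·0.7500 + 0.2·0.2500) ≈ 0.6000
After 'positive': P(affected) = 0.9·0.6000 / (0.9·0.6000 + 0.8·0.4000) ≈ 0.6279
After 'positive': P(affected) = 0.9·0.6279 / (0.9·0.6279 + 0.8·0.3721) ≈ 0.6550

0.6550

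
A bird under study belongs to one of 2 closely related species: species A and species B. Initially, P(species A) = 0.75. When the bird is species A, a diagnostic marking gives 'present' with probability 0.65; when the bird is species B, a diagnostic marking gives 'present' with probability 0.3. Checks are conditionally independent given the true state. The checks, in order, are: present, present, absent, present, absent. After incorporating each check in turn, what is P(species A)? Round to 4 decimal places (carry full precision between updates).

After 'present': P(species A) = 0.65·0.7500 / (0.65·0.7500 + 0.3·0.2500) ≈ 0.8667
After 'present': P(species A) = 0.65·0.8667 / (0.65·0.8667 + 0.3·0.1333) ≈ 0.9337
After 'absent': P(species A) = 0.35·0.9337 / (0.35·0.9337 + 0.7·0.0663) ≈ 0.8756
After 'present': P(species A) = 0.65·0.8756 / (0.65·0.8756 + 0.3·0.1244) ≈ 0.9385
After 'absent': P(species A) = 0.35·0.9385 / (0.35·0.9385 + 0.7·0.0615) ≈ 0.8841

0.8841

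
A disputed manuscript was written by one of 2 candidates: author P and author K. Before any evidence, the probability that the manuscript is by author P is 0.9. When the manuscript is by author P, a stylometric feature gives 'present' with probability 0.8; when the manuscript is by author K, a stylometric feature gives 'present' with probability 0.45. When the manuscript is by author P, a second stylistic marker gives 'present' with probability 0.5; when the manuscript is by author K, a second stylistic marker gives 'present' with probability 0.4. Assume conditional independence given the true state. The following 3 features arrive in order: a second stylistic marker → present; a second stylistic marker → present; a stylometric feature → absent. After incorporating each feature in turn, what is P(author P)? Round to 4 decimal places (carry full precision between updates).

0.8364

Each posterior becomes the prior for the next update.
After a second stylistic marker='present': P(author P) = 0.5·0.9000 / (0.5·0.9000 + 0.4·0.1000) ≈ 0.9184
After a second stylistic marker='present': P(author P) = 0.5·0.9184 / (0.5·0.9184 + 0.4·0.0816) ≈ 0.9336
After a stylometric feature='absent': P(author P) = 0.2·0.9336 / (0.2·0.9336 + 0.55·0.0664) ≈ 0.8364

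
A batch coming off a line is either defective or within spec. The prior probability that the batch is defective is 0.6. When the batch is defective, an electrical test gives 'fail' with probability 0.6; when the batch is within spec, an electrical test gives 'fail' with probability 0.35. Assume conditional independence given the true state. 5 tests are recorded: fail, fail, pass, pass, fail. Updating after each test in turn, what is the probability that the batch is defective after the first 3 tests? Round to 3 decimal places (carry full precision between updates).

0.731

After 'fail': P(defective) = 0.6·0.6000 / (0.6·0.6000 + 0.35·0.4000) ≈ 0.7200
After 'fail': P(defective) = 0.6·0.7200 / (0.6·0.7200 + 0.35·0.2800) ≈ 0.8151
After 'pass': P(defective) = 0.4·0.8151 / (0.4·0.8151 + 0.65·0.1849) ≈ 0.7307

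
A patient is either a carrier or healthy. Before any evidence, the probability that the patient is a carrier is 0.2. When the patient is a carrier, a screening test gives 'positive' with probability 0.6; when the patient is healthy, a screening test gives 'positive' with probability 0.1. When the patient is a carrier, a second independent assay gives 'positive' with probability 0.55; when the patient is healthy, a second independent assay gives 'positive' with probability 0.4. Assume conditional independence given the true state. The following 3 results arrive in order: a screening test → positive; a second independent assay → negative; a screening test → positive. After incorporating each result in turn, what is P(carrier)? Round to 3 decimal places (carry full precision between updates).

0.871

Apply Bayes' rule sequentially, carrying P(carrier) forward.
After a screening test='positive': P(carrier) = 0.6·0.2000 / (0.6·0.2000 + 0.1·0.8000) ≈ 0.6000
After a second independent assay='negative': P(carrier) = 0.45·0.6000 / (0.45·0.6000 + 0.6·0.4000) ≈ 0.5294
After a screening test='positive': P(carrier) = 0.6·0.5294 / (0.6·0.5294 + 0.1·0.4706) ≈ 0.8710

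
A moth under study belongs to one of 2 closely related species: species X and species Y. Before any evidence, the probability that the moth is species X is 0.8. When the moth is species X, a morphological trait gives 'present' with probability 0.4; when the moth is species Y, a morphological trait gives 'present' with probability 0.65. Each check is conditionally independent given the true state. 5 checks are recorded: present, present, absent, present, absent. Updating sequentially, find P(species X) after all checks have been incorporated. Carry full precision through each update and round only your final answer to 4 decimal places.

0.7326

After 'present': P(species X) = 0.4·0.8000 / (0.4·0.8000 + 0.65·0.2000) ≈ 0.7111
After 'present': P(species X) = 0.4·0.7111 / (0.4·0.7111 + 0.65·0.2889) ≈ 0.6024
After 'absent': P(species X) = 0.6·0.6024 / (0.6·0.6024 + 0.35·0.3976) ≈ 0.7220
After 'present': P(species X) = 0.4·0.7220 / (0.4·0.7220 + 0.65·0.2780) ≈ 0.6151
After 'absent': P(species X) = 0.6·0.6151 / (0.6·0.6151 + 0.35·0.3849) ≈ 0.7326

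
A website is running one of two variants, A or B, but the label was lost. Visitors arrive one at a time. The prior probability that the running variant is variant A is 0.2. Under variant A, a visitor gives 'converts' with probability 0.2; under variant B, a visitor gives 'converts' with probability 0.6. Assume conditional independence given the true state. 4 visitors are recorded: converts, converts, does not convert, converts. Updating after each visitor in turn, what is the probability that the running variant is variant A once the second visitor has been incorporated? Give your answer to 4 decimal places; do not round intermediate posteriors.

After 'converts': P(A) = 0.2·0.2000 / (0.2·0.2000 + 0.6·0.8000) ≈ 0.0769
After 'converts': P(A) = 0.2·0.0769 / (0.2·0.0769 + 0.6·0.9231) ≈ 0.0270

0.0270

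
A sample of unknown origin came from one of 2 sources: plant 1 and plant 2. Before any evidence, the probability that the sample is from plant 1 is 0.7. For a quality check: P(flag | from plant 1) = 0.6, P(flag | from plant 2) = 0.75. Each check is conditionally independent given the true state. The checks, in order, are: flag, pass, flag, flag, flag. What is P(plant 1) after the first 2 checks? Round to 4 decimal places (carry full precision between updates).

0.7492

Each posterior becomes the prior for the next update.
After 'flag': P(plant 1) = 0.6·0.7000 / (0.6·0.7000 + 0.75·0.3000) ≈ 0.6512
After 'pass': P(plant 1) = 0.4·0.6512 / (0.4·0.6512 + 0.25·0.3488) ≈ 0.7492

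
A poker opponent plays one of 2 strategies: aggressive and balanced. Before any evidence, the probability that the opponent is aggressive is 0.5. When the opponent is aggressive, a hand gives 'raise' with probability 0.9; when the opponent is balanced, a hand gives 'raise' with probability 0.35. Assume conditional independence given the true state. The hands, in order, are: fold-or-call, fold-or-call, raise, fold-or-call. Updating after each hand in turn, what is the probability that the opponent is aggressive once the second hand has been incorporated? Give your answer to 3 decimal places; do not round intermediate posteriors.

Each posterior becomes the prior for the next update.
After 'fold-or-call': P(aggressive) = 0.1·0.5000 / (0.1·0.5000 + 0.65·0.5000) ≈ 0.1333
After 'fold-or-call': P(aggressive) = 0.1·0.1333 / (0.1·0.1333 + 0.65·0.8667) ≈ 0.0231

0.023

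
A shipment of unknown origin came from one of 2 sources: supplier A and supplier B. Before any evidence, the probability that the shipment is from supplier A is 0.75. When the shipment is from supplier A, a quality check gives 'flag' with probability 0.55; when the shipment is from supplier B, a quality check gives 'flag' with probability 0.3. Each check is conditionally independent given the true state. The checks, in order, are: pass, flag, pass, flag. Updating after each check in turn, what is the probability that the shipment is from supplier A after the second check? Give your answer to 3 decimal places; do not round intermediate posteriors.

0.780

After 'pass': P(supplier A) = 0.45·0.7500 / (0.45·0.7500 + 0.7·0.2500) ≈ 0.6585
After 'flag': P(supplier A) = 0.55·0.6585 / (0.55·0.6585 + 0.3·0.3415) ≈ 0.7795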